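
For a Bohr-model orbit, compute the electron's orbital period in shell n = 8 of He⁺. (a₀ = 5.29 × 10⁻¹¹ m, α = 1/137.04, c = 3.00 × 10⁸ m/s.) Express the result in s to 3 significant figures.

r = n²a₀/Z = 8²·5.29 × 10⁻¹¹/2 = 1.69 × 10⁻⁹ m
v = Zαc/n = 2·0.00730·3.00 × 10⁸/8 = 5.47 × 10⁵ m/s
T = 2πr/v = 1.94 × 10⁻¹⁴ s

1.94 × 10⁻¹⁴ s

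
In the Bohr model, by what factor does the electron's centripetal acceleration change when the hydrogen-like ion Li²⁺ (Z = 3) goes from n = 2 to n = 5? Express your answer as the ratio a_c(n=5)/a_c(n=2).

a_c ∝ Z^3 · n^-4; with Z fixed, a_c ∝ n^-4.
a_c(n=5)/a_c(n=2) = (5/2)^-4 = 16/625

16/625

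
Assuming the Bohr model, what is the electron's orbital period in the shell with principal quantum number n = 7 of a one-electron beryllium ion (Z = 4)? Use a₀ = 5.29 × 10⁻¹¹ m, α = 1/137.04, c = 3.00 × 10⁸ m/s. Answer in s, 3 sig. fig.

r = n²a₀/Z = 7²·5.29 × 10⁻¹¹/4 = 6.48 × 10⁻¹⁰ m
v = Zαc/n = 4·0.00730·3.00 × 10⁸/7 = 1.25 × 10⁶ m/s
T = 2πr/v = 3.25 × 10⁻¹⁵ s

3.25 × 10⁻¹⁵ s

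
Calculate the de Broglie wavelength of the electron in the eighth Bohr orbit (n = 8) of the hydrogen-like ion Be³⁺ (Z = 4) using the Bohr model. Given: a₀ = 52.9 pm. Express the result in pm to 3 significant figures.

665 pm

The Bohr quantisation condition is nλ = 2πr_n.
r_n = n²a₀/Z = 846 pm
λ = 2πr_n/n = 2π·846/8 = 665 pm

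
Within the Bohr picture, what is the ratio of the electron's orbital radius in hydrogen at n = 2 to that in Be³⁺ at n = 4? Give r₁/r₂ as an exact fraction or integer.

r ∝ Z^-1 · n^2
r₁/r₂ = (1/4)^-1 · (2/4)^2 = 1

1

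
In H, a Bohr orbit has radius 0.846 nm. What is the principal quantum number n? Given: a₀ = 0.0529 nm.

4

r_n = n²a₀/Z ⇒ n² = rZ/a₀ = 0.846 × 1 / 0.0529 ≈ 15.99
n = 4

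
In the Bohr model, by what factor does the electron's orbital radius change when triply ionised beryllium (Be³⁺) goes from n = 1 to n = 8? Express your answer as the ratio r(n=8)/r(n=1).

r ∝ Z^-1 · n^2; with Z fixed, r ∝ n^2.
r(n=8)/r(n=1) = (8/1)^2 = 64

64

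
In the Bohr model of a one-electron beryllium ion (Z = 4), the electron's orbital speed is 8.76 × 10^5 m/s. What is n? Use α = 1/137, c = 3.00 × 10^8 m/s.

v_n = Zαc/n ⇒ n = Zαc/v = 4 × 0.00730 × 3.00 × 10^8 / 8.76 × 10^5 ≈ 10.00
n = 10

10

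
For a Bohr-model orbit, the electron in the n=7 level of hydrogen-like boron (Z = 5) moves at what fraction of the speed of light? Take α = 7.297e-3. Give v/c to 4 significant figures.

v_n = Zαc/n, so v/c = Zα/n = 5 × 0.007297 / 7 = 0.005212

0.005212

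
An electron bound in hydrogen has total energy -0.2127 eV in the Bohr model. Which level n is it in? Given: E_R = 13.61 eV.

E_n = −E_R Z²/n² ⇒ n² = E_R Z²/(−E_n) = 13.61 × 1² / 0.2127 ≈ 63.99
n = 8

8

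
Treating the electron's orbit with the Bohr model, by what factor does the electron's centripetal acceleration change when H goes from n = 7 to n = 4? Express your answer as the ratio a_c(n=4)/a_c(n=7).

a_c ∝ Z^3 · n^-4; with Z fixed, a_c ∝ n^-4.
a_c(n=4)/a_c(n=7) = (4/7)^-4 = 2401/256

2401/256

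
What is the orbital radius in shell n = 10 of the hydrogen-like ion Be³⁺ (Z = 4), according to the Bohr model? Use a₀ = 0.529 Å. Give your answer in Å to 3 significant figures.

13.2 Å

r_n = n²a₀/Z = 10² × 0.529 / 4
    = 100 × 0.529 / 4 = 13.2 Å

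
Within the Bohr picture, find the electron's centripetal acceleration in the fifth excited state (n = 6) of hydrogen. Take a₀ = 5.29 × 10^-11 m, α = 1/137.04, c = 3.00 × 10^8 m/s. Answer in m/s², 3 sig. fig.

6.99 × 10^19 m/s²

r = n²a₀/Z = 1.90 × 10^-9 m, v = Zαc/n = 3.65 × 10^5 m/s
a = v²/r = (3.65 × 10^5)² / 1.90 × 10^-9 = 6.99 × 10^19 m/s²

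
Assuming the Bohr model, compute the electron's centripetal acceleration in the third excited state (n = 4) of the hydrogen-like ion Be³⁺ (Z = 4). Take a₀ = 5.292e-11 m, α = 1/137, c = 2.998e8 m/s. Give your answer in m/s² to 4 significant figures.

2.262e22 m/s²

r = n²a₀/Z = 2.117e-10 m, v = Zαc/n = 2.188e6 m/s
a = v²/r = (2.188e6)² / 2.117e-10 = 2.262e22 m/s²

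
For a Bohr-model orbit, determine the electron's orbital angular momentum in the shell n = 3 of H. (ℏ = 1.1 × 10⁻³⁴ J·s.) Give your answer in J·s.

3.3 × 10⁻³⁴ J·s

L_n = nℏ = 3 × 1.1 × 10⁻³⁴ = 3.3 × 10⁻³⁴ J·s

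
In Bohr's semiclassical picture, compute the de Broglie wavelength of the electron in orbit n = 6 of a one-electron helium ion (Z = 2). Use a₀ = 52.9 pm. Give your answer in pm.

The Bohr quantisation condition is nλ = 2πr_n.
r_n = n²a₀/Z = 952 pm
λ = 2πr_n/n = 2π·952/6 = 997 pm

997 pm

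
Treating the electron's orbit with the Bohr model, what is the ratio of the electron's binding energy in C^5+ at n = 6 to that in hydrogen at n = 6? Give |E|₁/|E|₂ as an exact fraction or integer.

|E| ∝ Z^2 · n^-2
|E|₁/|E|₂ = (6/1)^2 · (6/6)^-2 = 36

36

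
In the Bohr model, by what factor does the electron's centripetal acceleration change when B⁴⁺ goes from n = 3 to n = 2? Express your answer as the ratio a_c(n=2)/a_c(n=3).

81/16

a_c ∝ Z^3 · n^-4; with Z fixed, a_c ∝ n^-4.
a_c(n=2)/a_c(n=3) = (2/3)^-4 = 81/16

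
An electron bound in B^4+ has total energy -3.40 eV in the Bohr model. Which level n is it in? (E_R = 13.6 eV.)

E_n = −E_R Z²/n² ⇒ n² = E_R Z²/(−E_n) = 13.6 × 5² / 3.40 ≈ 100.00
n = 10

10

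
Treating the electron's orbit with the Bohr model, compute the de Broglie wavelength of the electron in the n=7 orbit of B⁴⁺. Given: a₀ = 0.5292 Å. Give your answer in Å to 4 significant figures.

4.655 Å

The Bohr quantisation condition is nλ = 2πr_n.
r_n = n²a₀/Z = 5.186 Å
λ = 2πr_n/n = 2π·5.186/7 = 4.655 Å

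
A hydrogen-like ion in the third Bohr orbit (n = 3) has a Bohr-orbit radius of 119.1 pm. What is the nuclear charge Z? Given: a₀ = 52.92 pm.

r_n = n²a₀/Z ⇒ Z = n²a₀/r = 3² × 52.92 / 119.1 ≈ 4.00
Z = 4

4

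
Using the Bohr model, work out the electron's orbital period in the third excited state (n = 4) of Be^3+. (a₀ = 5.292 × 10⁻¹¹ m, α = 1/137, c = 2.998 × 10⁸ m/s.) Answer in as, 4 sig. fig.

607.8 as

r = n²a₀/Z = 4²·5.292 × 10⁻¹¹/4 = 2.117 × 10⁻¹⁰ m
v = Zαc/n = 4·0.007299·2.998 × 10⁸/4 = 2.188 × 10⁶ m/s
T = 2πr/v = 6.078 × 10⁻¹⁶ s = 607.8 as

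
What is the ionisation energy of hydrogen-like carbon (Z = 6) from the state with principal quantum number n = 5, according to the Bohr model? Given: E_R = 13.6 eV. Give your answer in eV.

E_n = −E_R·Z²/n² = −13.6 × 6²/5² eV = -19.6 eV
Ionisation energy = −E_n = 19.6 eV

19.6 eV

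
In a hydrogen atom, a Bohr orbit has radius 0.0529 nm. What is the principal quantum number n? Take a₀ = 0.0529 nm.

r_n = n²a₀/Z ⇒ n² = rZ/a₀ = 0.0529 × 1 / 0.0529 ≈ 1.00
n = 1

1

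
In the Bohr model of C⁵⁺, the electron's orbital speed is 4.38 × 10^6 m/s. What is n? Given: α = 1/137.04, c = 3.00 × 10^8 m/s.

v_n = Zαc/n ⇒ n = Zαc/v = 6 × 0.00730 × 3.00 × 10^8 / 4.38 × 10^6 ≈ 3.00
n = 3

3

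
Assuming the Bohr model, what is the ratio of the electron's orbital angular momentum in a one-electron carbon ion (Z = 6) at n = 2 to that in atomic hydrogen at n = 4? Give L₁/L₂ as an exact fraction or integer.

1/2

L = nℏ is independent of Z.
L₁/L₂ = n₁/n₂ = 2/4 = 1/2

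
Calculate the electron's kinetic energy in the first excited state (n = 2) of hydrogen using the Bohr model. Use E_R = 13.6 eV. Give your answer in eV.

For a Coulomb orbit the virial theorem gives K = −E_n.
E_n = −E_R·Z²/n², so K = E_R·Z²/n² = 13.6 × 1²/2² = 3.40 eV

3.40 eV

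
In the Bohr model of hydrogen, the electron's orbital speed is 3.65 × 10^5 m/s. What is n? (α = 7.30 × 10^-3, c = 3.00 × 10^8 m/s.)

v_n = Zαc/n ⇒ n = Zαc/v = 1 × 0.00730 × 3.00 × 10^8 / 3.65 × 10^5 ≈ 6.00
n = 6

6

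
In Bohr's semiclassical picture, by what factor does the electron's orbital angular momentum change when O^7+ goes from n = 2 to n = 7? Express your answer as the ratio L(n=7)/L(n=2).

L = nℏ depends only on n, so L ∝ n.
L(n=7)/L(n=2) = (7/2)^1 = 7/2

7/2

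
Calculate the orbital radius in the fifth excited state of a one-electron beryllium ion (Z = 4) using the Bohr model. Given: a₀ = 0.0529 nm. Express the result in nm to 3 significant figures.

r_n = n²a₀/Z = 6² × 0.0529 / 4
    = 36 × 0.0529 / 4 = 0.476 nm

0.476 nm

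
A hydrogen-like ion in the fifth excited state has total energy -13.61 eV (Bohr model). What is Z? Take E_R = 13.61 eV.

6

E_n = −E_R Z²/n² ⇒ Z² = −E_n n²/E_R = 13.61 × 6² / 13.61 ≈ 36.00
Z = 6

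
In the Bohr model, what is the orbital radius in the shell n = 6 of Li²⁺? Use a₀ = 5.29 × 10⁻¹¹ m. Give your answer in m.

r_n = n²a₀/Z = 6² × 5.29 × 10⁻¹¹ / 3
    = 36 × 5.29 × 10⁻¹¹ / 3 = 6.35 × 10⁻¹⁰ m

6.35 × 10⁻¹⁰ m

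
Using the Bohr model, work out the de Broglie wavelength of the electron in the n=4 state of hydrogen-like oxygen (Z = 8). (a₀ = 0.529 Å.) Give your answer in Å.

1.66 Å

The Bohr quantisation condition is nλ = 2πr_n.
r_n = n²a₀/Z = 1.06 Å
λ = 2πr_n/n = 2π·1.06/4 = 1.66 Å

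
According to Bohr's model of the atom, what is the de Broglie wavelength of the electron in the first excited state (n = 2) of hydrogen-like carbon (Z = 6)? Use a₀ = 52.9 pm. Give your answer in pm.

The Bohr quantisation condition is nλ = 2πr_n.
r_n = n²a₀/Z = 35.3 pm
λ = 2πr_n/n = 2π·35.3/2 = 111 pm

111 pm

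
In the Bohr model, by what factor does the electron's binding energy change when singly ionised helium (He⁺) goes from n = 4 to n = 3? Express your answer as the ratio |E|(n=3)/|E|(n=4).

16/9

|E| ∝ Z^2 · n^-2; with Z fixed, |E| ∝ n^-2.
|E|(n=3)/|E|(n=4) = (3/4)^-2 = 16/9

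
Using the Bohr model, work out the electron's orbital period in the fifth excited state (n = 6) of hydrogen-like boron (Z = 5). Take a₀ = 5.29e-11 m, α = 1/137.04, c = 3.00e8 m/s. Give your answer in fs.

r = n²a₀/Z = 6²·5.29e-11/5 = 3.81e-10 m
v = Zαc/n = 5·0.00730·3.00e8/6 = 1.82e6 m/s
T = 2πr/v = 1.31e-15 s = 1.31 fs

1.31 fs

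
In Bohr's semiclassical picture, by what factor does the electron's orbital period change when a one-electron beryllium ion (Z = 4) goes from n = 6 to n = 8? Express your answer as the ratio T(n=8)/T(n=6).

T ∝ Z^-2 · n^3; with Z fixed, T ∝ n^3.
T(n=8)/T(n=6) = (8/6)^3 = 64/27

64/27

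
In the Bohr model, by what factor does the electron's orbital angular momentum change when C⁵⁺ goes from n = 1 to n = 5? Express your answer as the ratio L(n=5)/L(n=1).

L = nℏ depends only on n, so L ∝ n.
L(n=5)/L(n=1) = (5/1)^1 = 5

5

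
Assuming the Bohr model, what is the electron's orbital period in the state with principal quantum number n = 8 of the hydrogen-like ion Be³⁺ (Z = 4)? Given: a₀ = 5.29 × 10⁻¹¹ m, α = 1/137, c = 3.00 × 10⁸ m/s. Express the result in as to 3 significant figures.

4860 as

r = n²a₀/Z = 8²·5.29 × 10⁻¹¹/4 = 8.46 × 10⁻¹⁰ m
v = Zαc/n = 4·0.00730·3.00 × 10⁸/8 = 1.09 × 10⁶ m/s
T = 2πr/v = 4.86 × 10⁻¹⁵ s = 4860 as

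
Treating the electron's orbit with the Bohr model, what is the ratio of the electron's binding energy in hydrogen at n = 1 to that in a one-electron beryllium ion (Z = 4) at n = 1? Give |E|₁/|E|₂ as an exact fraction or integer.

|E| ∝ Z^2 · n^-2
|E|₁/|E|₂ = (1/4)^2 · (1/1)^-2 = 1/16

1/16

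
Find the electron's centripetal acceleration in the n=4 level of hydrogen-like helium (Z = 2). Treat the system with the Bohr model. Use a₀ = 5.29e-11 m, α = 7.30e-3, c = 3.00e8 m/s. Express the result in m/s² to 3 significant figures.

2.83e21 m/s²

r = n²a₀/Z = 4.23e-10 m, v = Zαc/n = 1.09e6 m/s
a = v²/r = (1.09e6)² / 4.23e-10 = 2.83e21 m/s²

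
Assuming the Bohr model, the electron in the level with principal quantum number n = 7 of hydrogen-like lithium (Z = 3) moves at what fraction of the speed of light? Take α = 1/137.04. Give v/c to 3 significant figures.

0.00313

v_n = Zαc/n, so v/c = Zα/n = 3 × 0.00730 / 7 = 0.00313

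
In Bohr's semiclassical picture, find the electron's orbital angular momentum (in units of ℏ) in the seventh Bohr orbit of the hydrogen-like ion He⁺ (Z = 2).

7

L_n = nℏ, so L/ℏ = n = 7.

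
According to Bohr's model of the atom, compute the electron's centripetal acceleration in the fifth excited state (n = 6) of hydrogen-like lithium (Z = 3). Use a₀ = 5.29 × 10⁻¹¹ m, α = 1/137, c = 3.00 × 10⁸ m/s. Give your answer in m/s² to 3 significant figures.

1.89 × 10²¹ m/s²

r = n²a₀/Z = 6.35 × 10⁻¹⁰ m, v = Zαc/n = 1.09 × 10⁶ m/s
a = v²/r = (1.09 × 10⁶)² / 6.35 × 10⁻¹⁰ = 1.89 × 10²¹ m/s²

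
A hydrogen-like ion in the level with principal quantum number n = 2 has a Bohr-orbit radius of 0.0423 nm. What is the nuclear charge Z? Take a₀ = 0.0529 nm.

r_n = n²a₀/Z ⇒ Z = n²a₀/r = 2² × 0.0529 / 0.0423 ≈ 5.00
Z = 5

5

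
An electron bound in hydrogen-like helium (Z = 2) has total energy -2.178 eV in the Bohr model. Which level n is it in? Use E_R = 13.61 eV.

E_n = −E_R Z²/n² ⇒ n² = E_R Z²/(−E_n) = 13.61 × 2² / 2.178 ≈ 25.00
n = 5

5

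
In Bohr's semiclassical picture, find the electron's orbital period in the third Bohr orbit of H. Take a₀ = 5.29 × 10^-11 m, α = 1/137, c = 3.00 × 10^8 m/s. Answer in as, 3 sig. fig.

r = n²a₀/Z = 3²·5.29 × 10^-11/1 = 4.76 × 10^-10 m
v = Zαc/n = 1·0.00730·3.00 × 10^8/3 = 7.30 × 10^5 m/s
T = 2πr/v = 4.10 × 10^-15 s = 4100 as

4100 as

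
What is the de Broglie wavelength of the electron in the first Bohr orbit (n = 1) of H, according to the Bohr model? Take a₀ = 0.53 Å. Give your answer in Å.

3.3 Å

The Bohr quantisation condition is nλ = 2πr_n.
r_n = n²a₀/Z = 0.53 Å
λ = 2πr_n/n = 2π·0.53/1 = 3.3 Å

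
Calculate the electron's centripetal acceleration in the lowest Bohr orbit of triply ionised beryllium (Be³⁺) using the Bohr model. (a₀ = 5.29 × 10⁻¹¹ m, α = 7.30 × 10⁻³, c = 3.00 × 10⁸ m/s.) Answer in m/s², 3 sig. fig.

5.80 × 10²⁴ m/s²

r = n²a₀/Z = 1.32 × 10⁻¹¹ m, v = Zαc/n = 8.76 × 10⁶ m/s
a = v²/r = (8.76 × 10⁶)² / 1.32 × 10⁻¹¹ = 5.80 × 10²⁴ m/s²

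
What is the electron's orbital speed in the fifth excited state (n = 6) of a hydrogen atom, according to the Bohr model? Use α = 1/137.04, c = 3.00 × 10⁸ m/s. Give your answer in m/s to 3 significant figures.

v_n = Zαc/n = 1 × 0.00730 × 3.00 × 10⁸ / 6
    = 3.65 × 10⁵ m/s

3.65 × 10⁵ m/s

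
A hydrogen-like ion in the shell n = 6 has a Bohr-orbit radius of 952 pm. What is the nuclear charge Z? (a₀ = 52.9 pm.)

r_n = n²a₀/Z ⇒ Z = n²a₀/r = 6² × 52.9 / 952 ≈ 2.00
Z = 2

2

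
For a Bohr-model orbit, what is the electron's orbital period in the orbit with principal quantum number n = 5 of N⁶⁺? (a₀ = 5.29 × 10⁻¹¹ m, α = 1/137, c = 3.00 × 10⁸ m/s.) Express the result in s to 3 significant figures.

r = n²a₀/Z = 5²·5.29 × 10⁻¹¹/7 = 1.89 × 10⁻¹⁰ m
v = Zαc/n = 7·0.00730·3.00 × 10⁸/5 = 3.07 × 10⁶ m/s
T = 2πr/v = 3.87 × 10⁻¹⁶ s

3.87 × 10⁻¹⁶ s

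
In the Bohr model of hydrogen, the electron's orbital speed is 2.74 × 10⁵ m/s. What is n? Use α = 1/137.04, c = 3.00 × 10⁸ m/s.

8

v_n = Zαc/n ⇒ n = Zαc/v = 1 × 0.00730 × 3.00 × 10⁸ / 2.74 × 10⁵ ≈ 7.99
n = 8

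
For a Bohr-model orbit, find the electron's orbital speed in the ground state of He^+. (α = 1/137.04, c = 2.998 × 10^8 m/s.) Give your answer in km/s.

4375 km/s

v_n = Zαc/n = 2 × 0.007297 × 2.998 × 10^8 / 1
    = 4375 km/s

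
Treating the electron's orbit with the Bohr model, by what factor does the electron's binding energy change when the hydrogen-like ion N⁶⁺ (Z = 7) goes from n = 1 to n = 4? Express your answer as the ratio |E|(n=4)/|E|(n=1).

1/16

|E| ∝ Z^2 · n^-2; with Z fixed, |E| ∝ n^-2.
|E|(n=4)/|E|(n=1) = (4/1)^-2 = 1/16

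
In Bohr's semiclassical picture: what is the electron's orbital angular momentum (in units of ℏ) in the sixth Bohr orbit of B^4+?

L_n = nℏ, so L/ℏ = n = 6.

6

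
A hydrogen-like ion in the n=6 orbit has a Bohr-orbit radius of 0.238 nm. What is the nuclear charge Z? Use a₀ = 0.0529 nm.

8

r_n = n²a₀/Z ⇒ Z = n²a₀/r = 6² × 0.0529 / 0.238 ≈ 8.00
Z = 8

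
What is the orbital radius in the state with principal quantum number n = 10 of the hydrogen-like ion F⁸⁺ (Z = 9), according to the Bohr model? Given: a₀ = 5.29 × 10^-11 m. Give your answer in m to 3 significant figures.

5.88 × 10^-10 m

r_n = n²a₀/Z = 10² × 5.29 × 10^-11 / 9
    = 100 × 5.29 × 10^-11 / 9 = 5.88 × 10^-10 m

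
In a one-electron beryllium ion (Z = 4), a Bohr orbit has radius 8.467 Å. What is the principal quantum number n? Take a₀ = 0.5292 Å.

8

r_n = n²a₀/Z ⇒ n² = rZ/a₀ = 8.467 × 4 / 0.5292 ≈ 64.00
n = 8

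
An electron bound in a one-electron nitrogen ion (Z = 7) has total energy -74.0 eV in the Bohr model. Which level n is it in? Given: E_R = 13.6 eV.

3

E_n = −E_R Z²/n² ⇒ n² = E_R Z²/(−E_n) = 13.6 × 7² / 74.0 ≈ 9.01
n = 3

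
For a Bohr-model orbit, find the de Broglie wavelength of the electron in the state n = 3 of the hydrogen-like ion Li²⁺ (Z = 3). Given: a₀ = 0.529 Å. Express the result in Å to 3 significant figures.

3.32 Å

The Bohr quantisation condition is nλ = 2πr_n.
r_n = n²a₀/Z = 1.59 Å
λ = 2πr_n/n = 2π·1.59/3 = 3.32 Å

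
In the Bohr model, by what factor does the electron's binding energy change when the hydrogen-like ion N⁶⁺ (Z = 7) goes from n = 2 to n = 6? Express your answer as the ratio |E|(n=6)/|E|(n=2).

1/9

|E| ∝ Z^2 · n^-2; with Z fixed, |E| ∝ n^-2.
|E|(n=6)/|E|(n=2) = (6/2)^-2 = 1/9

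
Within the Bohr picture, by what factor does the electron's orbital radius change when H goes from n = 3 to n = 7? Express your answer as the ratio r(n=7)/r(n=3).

r ∝ Z^-1 · n^2; with Z fixed, r ∝ n^2.
r(n=7)/r(n=3) = (7/3)^2 = 49/9

49/9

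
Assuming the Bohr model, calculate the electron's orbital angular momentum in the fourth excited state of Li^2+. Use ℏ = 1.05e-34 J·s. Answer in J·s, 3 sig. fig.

5.25e-34 J·s

L_n = nℏ = 5 × 1.05e-34 = 5.25e-34 J·s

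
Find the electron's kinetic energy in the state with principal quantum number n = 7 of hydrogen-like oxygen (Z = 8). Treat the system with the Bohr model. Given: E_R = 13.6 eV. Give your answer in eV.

For a Coulomb orbit the virial theorem gives K = −E_n.
E_n = −E_R·Z²/n², so K = E_R·Z²/n² = 13.6 × 8²/7² = 17.8 eV

17.8 eV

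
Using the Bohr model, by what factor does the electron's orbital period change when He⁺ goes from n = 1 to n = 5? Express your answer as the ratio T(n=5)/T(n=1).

T ∝ Z^-2 · n^3; with Z fixed, T ∝ n^3.
T(n=5)/T(n=1) = (5/1)^3 = 125

125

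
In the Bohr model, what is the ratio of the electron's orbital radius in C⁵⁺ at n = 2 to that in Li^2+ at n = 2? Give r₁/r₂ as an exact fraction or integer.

r ∝ Z^-1 · n^2
r₁/r₂ = (6/3)^-1 · (2/2)^2 = 1/2

1/2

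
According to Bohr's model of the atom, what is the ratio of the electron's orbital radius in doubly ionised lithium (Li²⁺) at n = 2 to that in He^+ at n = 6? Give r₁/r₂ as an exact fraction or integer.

r ∝ Z^-1 · n^2
r₁/r₂ = (3/2)^-1 · (2/6)^2 = 2/27

2/27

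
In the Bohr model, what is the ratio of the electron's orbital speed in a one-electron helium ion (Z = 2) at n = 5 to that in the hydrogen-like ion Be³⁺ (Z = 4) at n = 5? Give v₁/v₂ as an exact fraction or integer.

1/2

v ∝ Z^1 · n^-1
v₁/v₂ = (2/4)^1 · (5/5)^-1 = 1/2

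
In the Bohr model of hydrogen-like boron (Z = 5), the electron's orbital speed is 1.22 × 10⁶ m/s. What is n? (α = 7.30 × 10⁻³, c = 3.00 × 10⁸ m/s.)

9

v_n = Zαc/n ⇒ n = Zαc/v = 5 × 0.00730 × 3.00 × 10⁸ / 1.22 × 10⁶ ≈ 8.98
n = 9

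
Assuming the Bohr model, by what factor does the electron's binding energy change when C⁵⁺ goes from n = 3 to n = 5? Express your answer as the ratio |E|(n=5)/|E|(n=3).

|E| ∝ Z^2 · n^-2; with Z fixed, |E| ∝ n^-2.
|E|(n=5)/|E|(n=3) = (5/3)^-2 = 9/25

9/25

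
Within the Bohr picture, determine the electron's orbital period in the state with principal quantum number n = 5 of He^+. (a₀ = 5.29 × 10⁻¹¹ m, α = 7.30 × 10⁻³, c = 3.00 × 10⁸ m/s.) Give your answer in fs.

r = n²a₀/Z = 5²·5.29 × 10⁻¹¹/2 = 6.61 × 10⁻¹⁰ m
v = Zαc/n = 2·0.00730·3.00 × 10⁸/5 = 8.76 × 10⁵ m/s
T = 2πr/v = 4.74 × 10⁻¹⁵ s = 4.74 fs

4.74 fs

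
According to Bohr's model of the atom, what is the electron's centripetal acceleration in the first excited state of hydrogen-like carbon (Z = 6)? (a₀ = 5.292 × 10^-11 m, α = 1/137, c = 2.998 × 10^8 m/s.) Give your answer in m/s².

1.222 × 10^24 m/s²

r = n²a₀/Z = 3.528 × 10^-11 m, v = Zαc/n = 6.565 × 10^6 m/s
a = v²/r = (6.565 × 10^6)² / 3.528 × 10^-11 = 1.222 × 10^24 m/s²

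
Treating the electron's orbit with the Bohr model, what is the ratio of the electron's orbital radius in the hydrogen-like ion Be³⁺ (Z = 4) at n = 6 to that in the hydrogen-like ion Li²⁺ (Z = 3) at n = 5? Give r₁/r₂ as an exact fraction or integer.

r ∝ Z^-1 · n^2
r₁/r₂ = (4/3)^-1 · (6/5)^2 = 27/25

27/25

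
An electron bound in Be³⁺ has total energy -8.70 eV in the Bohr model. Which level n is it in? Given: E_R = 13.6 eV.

5

E_n = −E_R Z²/n² ⇒ n² = E_R Z²/(−E_n) = 13.6 × 4² / 8.70 ≈ 25.01
n = 5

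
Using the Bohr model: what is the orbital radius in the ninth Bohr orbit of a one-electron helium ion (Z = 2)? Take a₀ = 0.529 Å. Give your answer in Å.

r_n = n²a₀/Z = 9² × 0.529 / 2
    = 81 × 0.529 / 2 = 21.4 Å

21.4 Å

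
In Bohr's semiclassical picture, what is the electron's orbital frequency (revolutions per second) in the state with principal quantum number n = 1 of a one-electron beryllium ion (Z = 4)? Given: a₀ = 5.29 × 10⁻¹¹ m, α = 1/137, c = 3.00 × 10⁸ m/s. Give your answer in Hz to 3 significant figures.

1.05 × 10¹⁷ Hz

r = n²a₀/Z = 1.32 × 10⁻¹¹ m, v = Zαc/n = 8.76 × 10⁶ m/s
f = v/(2πr) = 1.05 × 10¹⁷ Hz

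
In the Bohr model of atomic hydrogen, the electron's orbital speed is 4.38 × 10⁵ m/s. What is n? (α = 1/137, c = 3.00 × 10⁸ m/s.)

v_n = Zαc/n ⇒ n = Zαc/v = 1 × 0.00730 × 3.00 × 10⁸ / 4.38 × 10⁵ ≈ 5.00
n = 5

5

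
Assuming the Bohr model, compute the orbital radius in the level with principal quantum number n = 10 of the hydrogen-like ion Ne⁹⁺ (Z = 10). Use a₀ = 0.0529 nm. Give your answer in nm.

0.529 nm

r_n = n²a₀/Z = 10² × 0.0529 / 10
    = 100 × 0.0529 / 10 = 0.529 nm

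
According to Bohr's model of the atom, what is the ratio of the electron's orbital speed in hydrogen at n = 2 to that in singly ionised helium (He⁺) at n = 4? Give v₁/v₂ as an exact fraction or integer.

v ∝ Z^1 · n^-1
v₁/v₂ = (1/2)^1 · (2/4)^-1 = 1

1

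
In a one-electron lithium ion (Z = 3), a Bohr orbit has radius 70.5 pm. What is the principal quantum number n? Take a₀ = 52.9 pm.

r_n = n²a₀/Z ⇒ n² = rZ/a₀ = 70.5 × 3 / 52.9 ≈ 4.00
n = 2

2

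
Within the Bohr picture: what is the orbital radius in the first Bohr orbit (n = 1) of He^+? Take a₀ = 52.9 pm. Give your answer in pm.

r_n = n²a₀/Z = 1² × 52.9 / 2
    = 1 × 52.9 / 2 = 26.4 pm

26.4 pm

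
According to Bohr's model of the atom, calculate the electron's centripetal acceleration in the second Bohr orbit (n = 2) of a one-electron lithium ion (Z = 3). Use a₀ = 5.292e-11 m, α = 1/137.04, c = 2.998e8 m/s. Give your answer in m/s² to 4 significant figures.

1.526e23 m/s²

r = n²a₀/Z = 7.056e-11 m, v = Zαc/n = 3.282e6 m/s
a = v²/r = (3.282e6)² / 7.056e-11 = 1.526e23 m/s²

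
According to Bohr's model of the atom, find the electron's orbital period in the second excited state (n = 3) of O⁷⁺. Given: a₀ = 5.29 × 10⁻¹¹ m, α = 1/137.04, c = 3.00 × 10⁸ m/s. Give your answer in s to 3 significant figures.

r = n²a₀/Z = 3²·5.29 × 10⁻¹¹/8 = 5.95 × 10⁻¹¹ m
v = Zαc/n = 8·0.00730·3.00 × 10⁸/3 = 5.84 × 10⁶ m/s
T = 2πr/v = 6.41 × 10⁻¹⁷ s

6.41 × 10⁻¹⁷ s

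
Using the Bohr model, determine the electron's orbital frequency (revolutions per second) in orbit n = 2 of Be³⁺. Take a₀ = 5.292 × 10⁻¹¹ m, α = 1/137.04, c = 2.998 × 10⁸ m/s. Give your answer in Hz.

1.316 × 10¹⁶ Hz

r = n²a₀/Z = 5.292 × 10⁻¹¹ m, v = Zαc/n = 4.375 × 10⁶ m/s
f = v/(2πr) = 1.316 × 10¹⁶ Hz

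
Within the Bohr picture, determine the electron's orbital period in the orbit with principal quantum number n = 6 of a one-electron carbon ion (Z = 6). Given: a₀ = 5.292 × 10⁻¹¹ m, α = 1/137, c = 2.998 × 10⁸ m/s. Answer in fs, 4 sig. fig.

0.9117 fs

r = n²a₀/Z = 6²·5.292 × 10⁻¹¹/6 = 3.175 × 10⁻¹⁰ m
v = Zαc/n = 6·0.007299·2.998 × 10⁸/6 = 2.188 × 10⁶ m/s
T = 2πr/v = 9.117 × 10⁻¹⁶ s = 0.9117 fs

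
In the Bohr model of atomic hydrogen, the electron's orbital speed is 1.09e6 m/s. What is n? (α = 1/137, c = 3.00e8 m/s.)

2

v_n = Zαc/n ⇒ n = Zαc/v = 1 × 0.00730 × 3.00e8 / 1.09e6 ≈ 2.01
n = 2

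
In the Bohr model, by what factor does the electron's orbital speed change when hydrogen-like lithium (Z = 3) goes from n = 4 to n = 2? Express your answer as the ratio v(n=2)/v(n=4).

v ∝ Z^1 · n^-1; with Z fixed, v ∝ n^-1.
v(n=2)/v(n=4) = (2/4)^-1 = 2

2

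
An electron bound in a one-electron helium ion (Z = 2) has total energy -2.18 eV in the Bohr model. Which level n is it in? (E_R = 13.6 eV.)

5

E_n = −E_R Z²/n² ⇒ n² = E_R Z²/(−E_n) = 13.6 × 2² / 2.18 ≈ 24.95
n = 5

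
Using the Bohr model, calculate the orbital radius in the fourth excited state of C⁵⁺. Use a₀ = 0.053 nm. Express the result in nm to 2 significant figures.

r_n = n²a₀/Z = 5² × 0.053 / 6
    = 25 × 0.053 / 6 = 0.22 nm

0.22 nm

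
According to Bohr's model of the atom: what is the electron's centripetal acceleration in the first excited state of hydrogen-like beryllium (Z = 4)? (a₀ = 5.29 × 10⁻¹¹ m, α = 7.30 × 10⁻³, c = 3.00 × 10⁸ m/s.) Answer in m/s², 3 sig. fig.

r = n²a₀/Z = 5.29 × 10⁻¹¹ m, v = Zαc/n = 4.38 × 10⁶ m/s
a = v²/r = (4.38 × 10⁶)² / 5.29 × 10⁻¹¹ = 3.63 × 10²³ m/s²

3.63 × 10²³ m/s²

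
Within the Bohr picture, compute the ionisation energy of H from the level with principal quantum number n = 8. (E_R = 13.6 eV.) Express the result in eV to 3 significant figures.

0.212 eV

E_n = −E_R·Z²/n² = −13.6 × 1²/8² eV = -0.212 eV
Ionisation energy = −E_n = 0.212 eV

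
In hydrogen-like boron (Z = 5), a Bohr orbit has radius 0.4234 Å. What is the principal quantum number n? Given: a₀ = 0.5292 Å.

r_n = n²a₀/Z ⇒ n² = rZ/a₀ = 0.4234 × 5 / 0.5292 ≈ 4.00
n = 2

2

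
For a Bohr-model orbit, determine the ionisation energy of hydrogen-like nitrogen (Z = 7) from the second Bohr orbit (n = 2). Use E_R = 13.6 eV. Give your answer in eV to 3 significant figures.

167 eV

E_n = −E_R·Z²/n² = −13.6 × 7²/2² eV = -167 eV
Ionisation energy = −E_n = 167 eV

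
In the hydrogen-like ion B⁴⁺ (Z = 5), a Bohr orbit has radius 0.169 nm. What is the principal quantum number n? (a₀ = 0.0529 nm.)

r_n = n²a₀/Z ⇒ n² = rZ/a₀ = 0.169 × 5 / 0.0529 ≈ 15.97
n = 4

4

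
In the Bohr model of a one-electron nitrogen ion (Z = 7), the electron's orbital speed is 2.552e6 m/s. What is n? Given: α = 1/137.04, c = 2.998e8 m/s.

v_n = Zαc/n ⇒ n = Zαc/v = 7 × 0.007297 × 2.998e8 / 2.552e6 ≈ 6.00
n = 6

6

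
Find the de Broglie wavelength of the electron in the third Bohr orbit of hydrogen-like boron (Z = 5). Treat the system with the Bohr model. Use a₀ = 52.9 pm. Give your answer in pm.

The Bohr quantisation condition is nλ = 2πr_n.
r_n = n²a₀/Z = 95.2 pm
λ = 2πr_n/n = 2π·95.2/3 = 199 pm

199 pm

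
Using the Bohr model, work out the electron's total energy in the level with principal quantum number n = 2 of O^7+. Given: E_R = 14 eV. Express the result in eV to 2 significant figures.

-220 eV

E_n = −E_R·Z²/n² = −14 × 8²/2² = -220 eV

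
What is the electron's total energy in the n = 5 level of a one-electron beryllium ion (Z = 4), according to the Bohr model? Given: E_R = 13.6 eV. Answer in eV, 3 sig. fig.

-8.70 eV

E_n = −E_R·Z²/n² = −13.6 × 4²/5² = -8.70 eV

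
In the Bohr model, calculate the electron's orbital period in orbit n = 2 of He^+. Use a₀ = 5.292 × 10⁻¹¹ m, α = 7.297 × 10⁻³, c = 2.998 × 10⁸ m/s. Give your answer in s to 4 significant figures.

3.040 × 10⁻¹⁶ s

r = n²a₀/Z = 2²·5.292 × 10⁻¹¹/2 = 1.058 × 10⁻¹⁰ m
v = Zαc/n = 2·0.007297·2.998 × 10⁸/2 = 2.188 × 10⁶ m/s
T = 2πr/v = 3.040 × 10⁻¹⁶ s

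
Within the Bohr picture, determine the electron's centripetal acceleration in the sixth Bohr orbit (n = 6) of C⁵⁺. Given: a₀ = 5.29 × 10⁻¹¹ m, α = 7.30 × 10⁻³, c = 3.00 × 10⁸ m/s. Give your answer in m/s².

r = n²a₀/Z = 3.17 × 10⁻¹⁰ m, v = Zαc/n = 2.19 × 10⁶ m/s
a = v²/r = (2.19 × 10⁶)² / 3.17 × 10⁻¹⁰ = 1.51 × 10²² m/s²

1.51 × 10²² m/s²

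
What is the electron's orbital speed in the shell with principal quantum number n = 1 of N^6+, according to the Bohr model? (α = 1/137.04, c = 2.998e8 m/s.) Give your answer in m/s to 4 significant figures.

1.531e7 m/s

v_n = Zαc/n = 7 × 0.007297 × 2.998e8 / 1
    = 1.531e7 m/s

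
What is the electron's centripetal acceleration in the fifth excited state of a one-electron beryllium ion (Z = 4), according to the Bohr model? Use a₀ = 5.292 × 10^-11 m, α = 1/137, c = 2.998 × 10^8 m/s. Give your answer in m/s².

r = n²a₀/Z = 4.763 × 10^-10 m, v = Zαc/n = 1.459 × 10^6 m/s
a = v²/r = (1.459 × 10^6)² / 4.763 × 10^-10 = 4.469 × 10^21 m/s²

4.469 × 10^21 m/s²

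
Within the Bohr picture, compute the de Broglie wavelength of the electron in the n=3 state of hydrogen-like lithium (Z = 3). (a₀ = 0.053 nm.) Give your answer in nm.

0.33 nm

The Bohr quantisation condition is nλ = 2πr_n.
r_n = n²a₀/Z = 0.16 nm
λ = 2πr_n/n = 2π·0.16/3 = 0.33 nm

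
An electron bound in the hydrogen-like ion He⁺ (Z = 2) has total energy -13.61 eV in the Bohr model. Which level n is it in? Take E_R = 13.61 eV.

2

E_n = −E_R Z²/n² ⇒ n² = E_R Z²/(−E_n) = 13.61 × 2² / 13.61 ≈ 4.00
n = 2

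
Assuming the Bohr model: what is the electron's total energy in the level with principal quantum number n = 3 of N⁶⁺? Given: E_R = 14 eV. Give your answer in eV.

-76 eV

E_n = −E_R·Z²/n² = −14 × 7²/3² = -76 eV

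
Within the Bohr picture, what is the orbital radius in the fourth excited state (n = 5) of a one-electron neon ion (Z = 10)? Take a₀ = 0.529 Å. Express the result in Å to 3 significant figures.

r_n = n²a₀/Z = 5² × 0.529 / 10
    = 25 × 0.529 / 10 = 1.32 Å

1.32 Å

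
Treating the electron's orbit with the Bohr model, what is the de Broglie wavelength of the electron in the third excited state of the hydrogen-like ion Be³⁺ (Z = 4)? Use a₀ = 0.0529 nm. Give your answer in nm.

The Bohr quantisation condition is nλ = 2πr_n.
r_n = n²a₀/Z = 0.212 nm
λ = 2πr_n/n = 2π·0.212/4 = 0.332 nm

0.332 nm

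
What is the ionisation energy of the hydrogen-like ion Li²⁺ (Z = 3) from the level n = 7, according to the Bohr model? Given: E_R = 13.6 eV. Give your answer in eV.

2.50 eV

E_n = −E_R·Z²/n² = −13.6 × 3²/7² eV = -2.50 eV
Ionisation energy = −E_n = 2.50 eV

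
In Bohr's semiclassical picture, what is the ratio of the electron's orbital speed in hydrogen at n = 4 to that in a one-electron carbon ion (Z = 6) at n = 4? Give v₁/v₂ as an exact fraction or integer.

1/6

v ∝ Z^1 · n^-1
v₁/v₂ = (1/6)^1 · (4/4)^-1 = 1/6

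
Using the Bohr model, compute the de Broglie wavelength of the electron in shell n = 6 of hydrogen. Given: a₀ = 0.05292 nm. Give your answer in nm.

The Bohr quantisation condition is nλ = 2πr_n.
r_n = n²a₀/Z = 1.905 nm
λ = 2πr_n/n = 2π·1.905/6 = 1.995 nm

1.995 nm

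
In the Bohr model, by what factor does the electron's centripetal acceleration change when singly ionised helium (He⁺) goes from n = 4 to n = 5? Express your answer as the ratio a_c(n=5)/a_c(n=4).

256/625

a_c ∝ Z^3 · n^-4; with Z fixed, a_c ∝ n^-4.
a_c(n=5)/a_c(n=4) = (5/4)^-4 = 256/625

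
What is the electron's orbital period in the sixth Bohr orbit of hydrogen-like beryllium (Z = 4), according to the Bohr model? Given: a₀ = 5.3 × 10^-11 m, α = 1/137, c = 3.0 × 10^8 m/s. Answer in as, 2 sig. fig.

2100 as

r = n²a₀/Z = 6²·5.3 × 10^-11/4 = 4.8 × 10^-10 m
v = Zαc/n = 4·0.0073·3.0 × 10^8/6 = 1.5 × 10^6 m/s
T = 2πr/v = 2.1 × 10^-15 s = 2100 as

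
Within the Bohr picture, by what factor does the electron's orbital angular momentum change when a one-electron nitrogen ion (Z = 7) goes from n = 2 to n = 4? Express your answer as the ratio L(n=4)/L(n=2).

L = nℏ depends only on n, so L ∝ n.
L(n=4)/L(n=2) = (4/2)^1 = 2

2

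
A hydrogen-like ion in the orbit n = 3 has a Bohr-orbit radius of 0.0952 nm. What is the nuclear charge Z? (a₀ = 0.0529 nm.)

r_n = n²a₀/Z ⇒ Z = n²a₀/r = 3² × 0.0529 / 0.0952 ≈ 5.00
Z = 5

5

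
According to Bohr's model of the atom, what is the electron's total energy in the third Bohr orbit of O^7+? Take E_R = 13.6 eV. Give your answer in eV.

-96.7 eV

E_n = −E_R·Z²/n² = −13.6 × 8²/3² = -96.7 eV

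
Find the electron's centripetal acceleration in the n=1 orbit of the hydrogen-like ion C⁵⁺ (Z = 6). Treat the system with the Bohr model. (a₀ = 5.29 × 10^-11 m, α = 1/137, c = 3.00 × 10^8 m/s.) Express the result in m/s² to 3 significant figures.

1.96 × 10^25 m/s²

r = n²a₀/Z = 8.82 × 10^-12 m, v = Zαc/n = 1.31 × 10^7 m/s
a = v²/r = (1.31 × 10^7)² / 8.82 × 10^-12 = 1.96 × 10^25 m/s²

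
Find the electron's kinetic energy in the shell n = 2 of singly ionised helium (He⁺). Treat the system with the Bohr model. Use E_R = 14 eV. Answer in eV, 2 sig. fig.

For a Coulomb orbit the virial theorem gives K = −E_n.
E_n = −E_R·Z²/n², so K = E_R·Z²/n² = 14 × 2²/2² = 14 eV

14 eV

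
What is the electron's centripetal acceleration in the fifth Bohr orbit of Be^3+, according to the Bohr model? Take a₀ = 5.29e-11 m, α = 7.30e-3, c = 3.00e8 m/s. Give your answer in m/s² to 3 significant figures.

r = n²a₀/Z = 3.31e-10 m, v = Zαc/n = 1.75e6 m/s
a = v²/r = (1.75e6)² / 3.31e-10 = 9.28e21 m/s²

9.28e21 m/s²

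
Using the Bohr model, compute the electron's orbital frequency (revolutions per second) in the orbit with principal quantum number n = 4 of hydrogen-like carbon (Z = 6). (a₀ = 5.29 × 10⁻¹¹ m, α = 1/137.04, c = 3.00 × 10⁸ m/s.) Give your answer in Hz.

r = n²a₀/Z = 1.41 × 10⁻¹⁰ m, v = Zαc/n = 3.28 × 10⁶ m/s
f = v/(2πr) = 3.70 × 10¹⁵ Hz

3.70 × 10¹⁵ Hz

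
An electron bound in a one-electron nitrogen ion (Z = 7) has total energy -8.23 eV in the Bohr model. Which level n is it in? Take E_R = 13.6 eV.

E_n = −E_R Z²/n² ⇒ n² = E_R Z²/(−E_n) = 13.6 × 7² / 8.23 ≈ 80.97
n = 9

9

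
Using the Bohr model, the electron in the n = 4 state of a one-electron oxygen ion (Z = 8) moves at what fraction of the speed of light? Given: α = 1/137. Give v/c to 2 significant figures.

0.015

v_n = Zαc/n, so v/c = Zα/n = 8 × 0.0073 / 4 = 0.015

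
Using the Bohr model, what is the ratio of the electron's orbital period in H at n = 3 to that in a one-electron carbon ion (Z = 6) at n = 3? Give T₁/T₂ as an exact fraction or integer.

T ∝ Z^-2 · n^3
T₁/T₂ = (1/6)^-2 · (3/3)^3 = 36

36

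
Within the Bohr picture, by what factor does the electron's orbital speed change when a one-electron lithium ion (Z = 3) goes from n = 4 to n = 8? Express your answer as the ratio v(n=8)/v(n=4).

v ∝ Z^1 · n^-1; with Z fixed, v ∝ n^-1.
v(n=8)/v(n=4) = (8/4)^-1 = 1/2

1/2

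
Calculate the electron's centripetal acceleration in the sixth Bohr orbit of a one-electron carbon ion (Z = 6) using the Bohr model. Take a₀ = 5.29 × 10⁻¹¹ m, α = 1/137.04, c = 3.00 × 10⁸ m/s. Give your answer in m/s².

1.51 × 10²² m/s²

r = n²a₀/Z = 3.17 × 10⁻¹⁰ m, v = Zαc/n = 2.19 × 10⁶ m/s
a = v²/r = (2.19 × 10⁶)² / 3.17 × 10⁻¹⁰ = 1.51 × 10²² m/s²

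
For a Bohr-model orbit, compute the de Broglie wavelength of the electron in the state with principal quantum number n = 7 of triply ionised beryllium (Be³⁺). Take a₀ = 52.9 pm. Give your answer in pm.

582 pm

The Bohr quantisation condition is nλ = 2πr_n.
r_n = n²a₀/Z = 648 pm
λ = 2πr_n/n = 2π·648/7 = 582 pm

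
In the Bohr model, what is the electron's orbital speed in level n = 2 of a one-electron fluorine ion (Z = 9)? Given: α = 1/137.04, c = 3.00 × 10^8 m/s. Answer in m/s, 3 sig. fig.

9.85 × 10^6 m/s

v_n = Zαc/n = 9 × 0.00730 × 3.00 × 10^8 / 2
    = 9.85 × 10^6 m/s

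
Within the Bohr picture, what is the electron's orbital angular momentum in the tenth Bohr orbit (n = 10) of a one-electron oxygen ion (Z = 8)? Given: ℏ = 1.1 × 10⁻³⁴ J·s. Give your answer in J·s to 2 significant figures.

1.1 × 10⁻³³ J·s

L_n = nℏ = 10 × 1.1 × 10⁻³⁴ = 1.1 × 10⁻³³ J·s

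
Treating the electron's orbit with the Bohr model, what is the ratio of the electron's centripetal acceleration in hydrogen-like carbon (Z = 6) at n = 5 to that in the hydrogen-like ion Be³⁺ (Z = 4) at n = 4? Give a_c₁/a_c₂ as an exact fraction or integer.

864/625

a_c ∝ Z^3 · n^-4
a_c₁/a_c₂ = (6/4)^3 · (5/4)^-4 = 864/625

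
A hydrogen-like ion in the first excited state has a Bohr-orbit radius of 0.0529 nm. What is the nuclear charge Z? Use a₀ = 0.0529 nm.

r_n = n²a₀/Z ⇒ Z = n²a₀/r = 2² × 0.0529 / 0.0529 ≈ 4.00
Z = 4

4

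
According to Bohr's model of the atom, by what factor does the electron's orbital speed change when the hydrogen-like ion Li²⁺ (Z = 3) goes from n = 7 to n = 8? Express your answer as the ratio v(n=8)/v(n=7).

7/8

v ∝ Z^1 · n^-1; with Z fixed, v ∝ n^-1.
v(n=8)/v(n=7) = (8/7)^-1 = 7/8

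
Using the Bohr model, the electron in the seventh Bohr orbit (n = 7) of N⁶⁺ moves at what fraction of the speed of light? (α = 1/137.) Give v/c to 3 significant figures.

0.00730

v_n = Zαc/n, so v/c = Zα/n = 7 × 0.00730 / 7 = 0.00730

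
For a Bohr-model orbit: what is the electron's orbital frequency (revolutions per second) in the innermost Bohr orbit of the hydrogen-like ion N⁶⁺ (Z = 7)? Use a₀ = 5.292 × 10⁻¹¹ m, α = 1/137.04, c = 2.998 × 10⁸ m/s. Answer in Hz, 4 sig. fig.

r = n²a₀/Z = 7.560 × 10⁻¹² m, v = Zαc/n = 1.531 × 10⁷ m/s
f = v/(2πr) = 3.224 × 10¹⁷ Hz

3.224 × 10¹⁷ Hz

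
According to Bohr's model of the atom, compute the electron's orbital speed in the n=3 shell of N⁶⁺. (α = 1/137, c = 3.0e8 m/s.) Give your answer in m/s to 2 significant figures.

v_n = Zαc/n = 7 × 0.0073 × 3.0e8 / 3
    = 5.1e6 m/s

5.1e6 m/s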